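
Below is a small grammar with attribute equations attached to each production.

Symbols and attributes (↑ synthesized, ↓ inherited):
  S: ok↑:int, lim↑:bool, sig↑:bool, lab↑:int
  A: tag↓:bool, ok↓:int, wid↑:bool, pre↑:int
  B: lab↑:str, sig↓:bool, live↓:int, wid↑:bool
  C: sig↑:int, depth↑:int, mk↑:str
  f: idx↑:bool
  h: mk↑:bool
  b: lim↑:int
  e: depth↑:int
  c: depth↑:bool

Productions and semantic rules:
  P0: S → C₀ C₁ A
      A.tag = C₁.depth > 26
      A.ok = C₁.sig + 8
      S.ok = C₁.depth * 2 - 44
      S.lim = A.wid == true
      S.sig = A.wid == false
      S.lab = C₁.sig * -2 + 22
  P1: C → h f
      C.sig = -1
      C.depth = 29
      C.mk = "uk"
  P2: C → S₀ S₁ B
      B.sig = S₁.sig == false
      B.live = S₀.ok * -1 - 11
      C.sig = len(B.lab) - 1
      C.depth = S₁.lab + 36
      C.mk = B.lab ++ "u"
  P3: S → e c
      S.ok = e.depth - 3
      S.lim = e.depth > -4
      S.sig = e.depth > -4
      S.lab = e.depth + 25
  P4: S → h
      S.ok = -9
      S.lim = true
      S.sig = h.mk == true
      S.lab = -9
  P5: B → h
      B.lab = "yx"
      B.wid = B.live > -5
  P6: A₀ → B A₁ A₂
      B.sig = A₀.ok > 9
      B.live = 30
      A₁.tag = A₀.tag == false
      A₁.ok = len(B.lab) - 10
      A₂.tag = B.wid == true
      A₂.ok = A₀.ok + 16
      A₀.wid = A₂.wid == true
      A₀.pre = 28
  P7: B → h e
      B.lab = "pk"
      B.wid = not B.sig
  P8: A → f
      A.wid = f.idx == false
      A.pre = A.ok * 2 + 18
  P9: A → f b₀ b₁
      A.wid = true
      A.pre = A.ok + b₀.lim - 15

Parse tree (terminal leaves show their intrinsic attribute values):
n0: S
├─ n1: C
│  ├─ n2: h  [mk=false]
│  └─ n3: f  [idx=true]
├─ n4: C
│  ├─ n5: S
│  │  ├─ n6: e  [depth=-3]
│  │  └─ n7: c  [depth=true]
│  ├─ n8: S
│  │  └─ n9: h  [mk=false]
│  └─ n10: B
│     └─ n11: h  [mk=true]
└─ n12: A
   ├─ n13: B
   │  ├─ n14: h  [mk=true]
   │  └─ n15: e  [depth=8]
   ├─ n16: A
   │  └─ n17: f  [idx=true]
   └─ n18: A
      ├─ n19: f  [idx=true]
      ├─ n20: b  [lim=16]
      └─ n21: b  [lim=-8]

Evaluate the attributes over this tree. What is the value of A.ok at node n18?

25

1. n2.mk = false  [terminal]
2. n3.idx = true  [terminal]
3. n1.sig = -1  [-1]
4. n1.depth = 29  [29]
5. n1.mk = "uk"  ["uk"]
6. n6.depth = -3  [terminal]
7. n7.depth = true  [terminal]
8. n5.ok = -6  [e.depth - 3]
9. n5.lim = true  [e.depth > -4]
10. n5.sig = true  [e.depth > -4]
11. n5.lab = 22  [e.depth + 25]
12. n9.mk = false  [terminal]
13. n8.ok = -9  [-9]
14. n8.lim = true  [true]
15. n8.sig = false  [h.mk == true]
16. n8.lab = -9  [-9]
17. n10.sig = true  [S₁.sig == false]
18. n10.live = -5  [S₀.ok * -1 - 11]
19. n11.mk = true  [terminal]
20. n10.lab = "yx"  ["yx"]
21. n10.wid = false  [B.live > -5]
22. n4.sig = 1  [len(B.lab) - 1]
23. n4.depth = 27  [S₁.lab + 36]
24. n4.mk = "yxu"  [B.lab ++ "u"]
25. n12.tag = true  [C₁.depth > 26]
26. n12.ok = 9  [C₁.sig + 8]
27. n13.sig = false  [A₀.ok > 9]
28. n13.live = 30  [30]
29. n14.mk = true  [terminal]
30. n15.depth = 8  [terminal]
31. n13.lab = "pk"  ["pk"]
32. n13.wid = true  [not B.sig]
33. n16.tag = false  [A₀.tag == false]
34. n16.ok = -8  [len(B.lab) - 10]
35. n17.idx = true  [terminal]
36. n16.wid = false  [f.idx == false]
37. n16.pre = 2  [A.ok * 2 + 18]
38. n18.tag = true  [B.wid == true]
39. n18.ok = 25  [A₀.ok + 16]
40. n19.idx = true  [terminal]
41. n20.lim = 16  [terminal]
42. n21.lim = -8  [terminal]
43. n18.wid = true  [true]
44. n18.pre = 26  [A.ok + b₀.lim - 15]
45. n12.wid = true  [A₂.wid == true]
46. n12.pre = 28  [28]
47. n0.ok = 10  [C₁.depth * 2 - 44]
48. n0.lim = true  [A.wid == true]
49. n0.sig = false  [A.wid == false]
50. n0.lab = 20  [C₁.sig * -2 + 22]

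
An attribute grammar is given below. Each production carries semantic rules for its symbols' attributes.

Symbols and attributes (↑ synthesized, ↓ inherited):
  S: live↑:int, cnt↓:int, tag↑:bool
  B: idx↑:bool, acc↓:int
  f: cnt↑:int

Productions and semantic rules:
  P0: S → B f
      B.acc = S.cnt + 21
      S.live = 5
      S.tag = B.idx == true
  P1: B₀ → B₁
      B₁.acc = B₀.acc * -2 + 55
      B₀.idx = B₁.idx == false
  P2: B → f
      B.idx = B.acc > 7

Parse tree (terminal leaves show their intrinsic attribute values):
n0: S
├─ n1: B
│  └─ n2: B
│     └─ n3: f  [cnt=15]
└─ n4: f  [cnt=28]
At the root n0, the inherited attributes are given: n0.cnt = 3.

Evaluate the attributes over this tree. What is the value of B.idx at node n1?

1. n0.cnt = 3  [given at root]
2. n1.acc = 24  [S.cnt + 21]
3. n2.acc = 7  [B₀.acc * -2 + 55]
4. n3.cnt = 15  [terminal]
5. n2.idx = false  [B.acc > 7]
6. n1.idx = true  [B₁.idx == false]
7. n4.cnt = 28  [terminal]
8. n0.live = 5  [5]
9. n0.tag = true  [B.idx == true]

true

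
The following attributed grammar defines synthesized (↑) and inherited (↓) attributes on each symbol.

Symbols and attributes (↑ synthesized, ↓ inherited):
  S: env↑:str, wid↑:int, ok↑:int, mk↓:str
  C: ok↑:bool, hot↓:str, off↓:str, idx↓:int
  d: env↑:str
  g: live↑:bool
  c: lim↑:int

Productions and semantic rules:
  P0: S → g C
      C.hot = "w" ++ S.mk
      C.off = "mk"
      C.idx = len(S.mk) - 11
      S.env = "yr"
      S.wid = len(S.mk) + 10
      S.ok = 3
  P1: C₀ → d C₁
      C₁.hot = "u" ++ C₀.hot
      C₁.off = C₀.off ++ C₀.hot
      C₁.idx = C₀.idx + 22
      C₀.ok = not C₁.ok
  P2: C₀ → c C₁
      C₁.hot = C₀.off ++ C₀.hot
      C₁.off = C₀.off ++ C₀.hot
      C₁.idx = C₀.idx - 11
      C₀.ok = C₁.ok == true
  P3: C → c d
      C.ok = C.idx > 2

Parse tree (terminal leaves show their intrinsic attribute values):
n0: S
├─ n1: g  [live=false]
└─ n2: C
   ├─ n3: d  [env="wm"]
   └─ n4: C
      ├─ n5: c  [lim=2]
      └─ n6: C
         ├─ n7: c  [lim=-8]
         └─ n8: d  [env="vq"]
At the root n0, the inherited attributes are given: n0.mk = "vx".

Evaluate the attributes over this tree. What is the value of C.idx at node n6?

2

1. n0.mk = "vx"  [given at root]
2. n1.live = false  [terminal]
3. n2.hot = "wvx"  ["w" ++ S.mk]
4. n2.off = "mk"  ["mk"]
5. n2.idx = -9  [len(S.mk) - 11]
6. n3.env = "wm"  [terminal]
7. n4.hot = "uwvx"  ["u" ++ C₀.hot]
8. n4.off = "mkwvx"  [C₀.off ++ C₀.hot]
9. n4.idx = 13  [C₀.idx + 22]
10. n5.lim = 2  [terminal]
11. n6.hot = "mkwvxuwvx"  [C₀.off ++ C₀.hot]
12. n6.off = "mkwvxuwvx"  [C₀.off ++ C₀.hot]
13. n6.idx = 2  [C₀.idx - 11]
14. n7.lim = -8  [terminal]
15. n8.env = "vq"  [terminal]
16. n6.ok = false  [C.idx > 2]
17. n4.ok = false  [C₁.ok == true]
18. n2.ok = true  [not C₁.ok]
19. n0.env = "yr"  ["yr"]
20. n0.wid = 12  [len(S.mk) + 10]
21. n0.ok = 3  [3]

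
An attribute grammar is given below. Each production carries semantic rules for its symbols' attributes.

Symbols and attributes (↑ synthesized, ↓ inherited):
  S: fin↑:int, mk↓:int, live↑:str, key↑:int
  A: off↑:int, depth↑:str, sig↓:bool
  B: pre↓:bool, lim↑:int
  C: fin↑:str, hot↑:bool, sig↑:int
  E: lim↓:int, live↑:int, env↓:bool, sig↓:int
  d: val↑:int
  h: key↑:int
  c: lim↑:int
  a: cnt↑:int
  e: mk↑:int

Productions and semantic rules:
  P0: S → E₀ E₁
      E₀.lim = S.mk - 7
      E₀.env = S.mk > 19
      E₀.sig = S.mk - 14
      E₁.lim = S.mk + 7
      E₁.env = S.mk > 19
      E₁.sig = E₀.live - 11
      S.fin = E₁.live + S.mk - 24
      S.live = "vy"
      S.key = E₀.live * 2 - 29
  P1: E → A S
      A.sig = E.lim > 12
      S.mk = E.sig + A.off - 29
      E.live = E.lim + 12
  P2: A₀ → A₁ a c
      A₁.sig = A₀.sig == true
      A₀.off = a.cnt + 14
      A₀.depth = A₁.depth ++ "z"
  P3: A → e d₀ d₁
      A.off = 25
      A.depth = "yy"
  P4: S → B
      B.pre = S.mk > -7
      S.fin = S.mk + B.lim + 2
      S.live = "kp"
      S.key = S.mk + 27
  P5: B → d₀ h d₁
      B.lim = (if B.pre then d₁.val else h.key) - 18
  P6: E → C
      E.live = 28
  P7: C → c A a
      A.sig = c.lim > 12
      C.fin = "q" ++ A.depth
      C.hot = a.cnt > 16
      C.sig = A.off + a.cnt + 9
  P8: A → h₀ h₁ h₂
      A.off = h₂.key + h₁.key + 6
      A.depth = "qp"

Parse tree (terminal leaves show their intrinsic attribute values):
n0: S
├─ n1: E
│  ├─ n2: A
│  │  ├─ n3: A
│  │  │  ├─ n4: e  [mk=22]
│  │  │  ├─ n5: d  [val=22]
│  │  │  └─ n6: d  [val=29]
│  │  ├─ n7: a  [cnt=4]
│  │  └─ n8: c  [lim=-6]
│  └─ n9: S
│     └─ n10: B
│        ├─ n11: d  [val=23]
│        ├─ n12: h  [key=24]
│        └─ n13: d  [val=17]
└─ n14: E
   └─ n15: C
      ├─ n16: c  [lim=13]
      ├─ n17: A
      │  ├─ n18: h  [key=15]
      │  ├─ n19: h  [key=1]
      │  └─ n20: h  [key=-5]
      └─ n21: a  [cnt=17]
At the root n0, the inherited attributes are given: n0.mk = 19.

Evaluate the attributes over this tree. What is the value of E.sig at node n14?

13

1. n0.mk = 19  [given at root]
2. n1.lim = 12  [S.mk - 7]
3. n1.env = false  [S.mk > 19]
4. n1.sig = 5  [S.mk - 14]
5. n2.sig = false  [E.lim > 12]
6. n3.sig = false  [A₀.sig == true]
7. n4.mk = 22  [terminal]
8. n5.val = 22  [terminal]
9. n6.val = 29  [terminal]
10. n3.off = 25  [25]
11. n3.depth = "yy"  ["yy"]
12. n7.cnt = 4  [terminal]
13. n8.lim = -6  [terminal]
14. n2.off = 18  [a.cnt + 14]
15. n2.depth = "yyz"  [A₁.depth ++ "z"]
16. n9.mk = -6  [E.sig + A.off - 29]
17. n10.pre = true  [S.mk > -7]
18. n11.val = 23  [terminal]
19. n12.key = 24  [terminal]
20. n13.val = 17  [terminal]
21. n10.lim = -1  [(if B.pre then d₁.val else h.key) - 18]
22. n9.fin = -5  [S.mk + B.lim + 2]
23. n9.live = "kp"  ["kp"]
24. n9.key = 21  [S.mk + 27]
25. n1.live = 24  [E.lim + 12]
26. n14.lim = 26  [S.mk + 7]
27. n14.env = false  [S.mk > 19]
28. n14.sig = 13  [E₀.live - 11]
29. n16.lim = 13  [terminal]
30. n17.sig = true  [c.lim > 12]
31. n18.key = 15  [terminal]
32. n19.key = 1  [terminal]
33. n20.key = -5  [terminal]
34. n17.off = 2  [h₂.key + h₁.key + 6]
35. n17.depth = "qp"  ["qp"]
36. n21.cnt = 17  [terminal]
37. n15.fin = "qqp"  ["q" ++ A.depth]
38. n15.hot = true  [a.cnt > 16]
39. n15.sig = 28  [A.off + a.cnt + 9]
40. n14.live = 28  [28]
41. n0.fin = 23  [E₁.live + S.mk - 24]
42. n0.live = "vy"  ["vy"]
43. n0.key = 19  [E₀.live * 2 - 29]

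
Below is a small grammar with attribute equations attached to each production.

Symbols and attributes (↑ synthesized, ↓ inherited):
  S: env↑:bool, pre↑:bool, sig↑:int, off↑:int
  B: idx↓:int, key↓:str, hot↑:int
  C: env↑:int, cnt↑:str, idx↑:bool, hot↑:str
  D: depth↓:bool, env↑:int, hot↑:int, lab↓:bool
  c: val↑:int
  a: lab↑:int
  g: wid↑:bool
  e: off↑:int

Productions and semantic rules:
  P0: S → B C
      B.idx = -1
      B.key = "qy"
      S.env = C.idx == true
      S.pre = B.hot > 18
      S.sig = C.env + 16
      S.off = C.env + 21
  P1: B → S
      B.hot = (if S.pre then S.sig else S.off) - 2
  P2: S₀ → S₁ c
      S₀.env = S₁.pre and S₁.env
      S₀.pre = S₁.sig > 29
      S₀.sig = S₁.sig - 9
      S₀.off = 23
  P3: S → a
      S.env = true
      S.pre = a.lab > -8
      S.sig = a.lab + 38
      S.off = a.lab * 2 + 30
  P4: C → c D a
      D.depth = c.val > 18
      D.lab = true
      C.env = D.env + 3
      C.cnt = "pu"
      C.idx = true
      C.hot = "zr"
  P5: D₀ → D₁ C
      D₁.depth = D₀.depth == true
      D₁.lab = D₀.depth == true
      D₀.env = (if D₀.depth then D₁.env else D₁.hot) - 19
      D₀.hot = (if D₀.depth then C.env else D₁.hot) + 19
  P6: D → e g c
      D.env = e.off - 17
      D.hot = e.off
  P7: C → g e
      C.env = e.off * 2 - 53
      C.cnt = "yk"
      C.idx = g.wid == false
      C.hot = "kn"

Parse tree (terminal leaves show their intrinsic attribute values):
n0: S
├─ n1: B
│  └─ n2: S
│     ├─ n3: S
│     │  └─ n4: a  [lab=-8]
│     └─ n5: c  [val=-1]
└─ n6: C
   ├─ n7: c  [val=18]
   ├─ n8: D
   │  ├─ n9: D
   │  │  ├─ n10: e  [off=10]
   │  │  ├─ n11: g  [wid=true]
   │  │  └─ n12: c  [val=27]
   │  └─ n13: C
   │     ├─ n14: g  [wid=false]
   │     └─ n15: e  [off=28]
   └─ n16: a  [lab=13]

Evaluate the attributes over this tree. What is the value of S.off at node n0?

15

1. n1.idx = -1  [-1]
2. n1.key = "qy"  ["qy"]
3. n4.lab = -8  [terminal]
4. n3.env = true  [true]
5. n3.pre = false  [a.lab > -8]
6. n3.sig = 30  [a.lab + 38]
7. n3.off = 14  [a.lab * 2 + 30]
8. n5.val = -1  [terminal]
9. n2.env = false  [S₁.pre and S₁.env]
10. n2.pre = true  [S₁.sig > 29]
11. n2.sig = 21  [S₁.sig - 9]
12. n2.off = 23  [23]
13. n1.hot = 19  [(if S.pre then S.sig else S.off) - 2]
14. n7.val = 18  [terminal]
15. n8.depth = false  [c.val > 18]
16. n8.lab = true  [true]
17. n9.depth = false  [D₀.depth == true]
18. n9.lab = false  [D₀.depth == true]
19. n10.off = 10  [terminal]
20. n11.wid = true  [terminal]
21. n12.val = 27  [terminal]
22. n9.env = -7  [e.off - 17]
23. n9.hot = 10  [e.off]
24. n14.wid = false  [terminal]
25. n15.off = 28  [terminal]
26. n13.env = 3  [e.off * 2 - 53]
27. n13.cnt = "yk"  ["yk"]
28. n13.idx = true  [g.wid == false]
29. n13.hot = "kn"  ["kn"]
30. n8.env = -9  [(if D₀.depth then D₁.env else D₁.hot) - 19]
31. n8.hot = 29  [(if D₀.depth then C.env else D₁.hot) + 19]
32. n16.lab = 13  [terminal]
33. n6.env = -6  [D.env + 3]
34. n6.cnt = "pu"  ["pu"]
35. n6.idx = true  [true]
36. n6.hot = "zr"  ["zr"]
37. n0.env = true  [C.idx == true]
38. n0.pre = true  [B.hot > 18]
39. n0.sig = 10  [C.env + 16]
40. n0.off = 15  [C.env + 21]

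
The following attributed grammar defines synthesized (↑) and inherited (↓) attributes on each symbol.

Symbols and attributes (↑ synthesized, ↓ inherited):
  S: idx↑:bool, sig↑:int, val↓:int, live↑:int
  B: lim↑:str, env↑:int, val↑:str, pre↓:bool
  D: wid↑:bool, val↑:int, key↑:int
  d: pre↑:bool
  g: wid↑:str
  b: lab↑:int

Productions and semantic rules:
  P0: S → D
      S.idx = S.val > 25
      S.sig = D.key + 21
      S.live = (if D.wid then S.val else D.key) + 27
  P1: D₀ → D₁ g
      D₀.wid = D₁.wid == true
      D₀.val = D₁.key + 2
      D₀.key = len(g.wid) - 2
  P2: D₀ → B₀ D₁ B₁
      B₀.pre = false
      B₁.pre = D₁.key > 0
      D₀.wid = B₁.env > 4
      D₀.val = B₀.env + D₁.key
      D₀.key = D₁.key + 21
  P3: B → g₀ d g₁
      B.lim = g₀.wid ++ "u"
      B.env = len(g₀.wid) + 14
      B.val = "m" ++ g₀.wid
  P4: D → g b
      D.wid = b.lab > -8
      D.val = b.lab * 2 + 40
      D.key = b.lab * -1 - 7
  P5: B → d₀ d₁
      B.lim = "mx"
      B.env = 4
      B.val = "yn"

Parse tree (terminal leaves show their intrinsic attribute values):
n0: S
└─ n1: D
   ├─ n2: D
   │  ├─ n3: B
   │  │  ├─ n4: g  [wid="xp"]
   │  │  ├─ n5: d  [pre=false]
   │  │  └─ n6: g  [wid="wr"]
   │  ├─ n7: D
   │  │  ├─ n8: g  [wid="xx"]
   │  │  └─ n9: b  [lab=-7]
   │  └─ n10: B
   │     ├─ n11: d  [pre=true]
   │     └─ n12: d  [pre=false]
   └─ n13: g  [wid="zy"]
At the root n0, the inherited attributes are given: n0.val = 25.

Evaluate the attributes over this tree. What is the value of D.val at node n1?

23

1. n0.val = 25  [given at root]
2. n3.pre = false  [false]
3. n4.wid = "xp"  [terminal]
4. n5.pre = false  [terminal]
5. n6.wid = "wr"  [terminal]
6. n3.lim = "xpu"  [g₀.wid ++ "u"]
7. n3.env = 16  [len(g₀.wid) + 14]
8. n3.val = "mxp"  ["m" ++ g₀.wid]
9. n8.wid = "xx"  [terminal]
10. n9.lab = -7  [terminal]
11. n7.wid = true  [b.lab > -8]
12. n7.val = 26  [b.lab * 2 + 40]
13. n7.key = 0  [b.lab * -1 - 7]
14. n10.pre = false  [D₁.key > 0]
15. n11.pre = true  [terminal]
16. n12.pre = false  [terminal]
17. n10.lim = "mx"  ["mx"]
18. n10.env = 4  [4]
19. n10.val = "yn"  ["yn"]
20. n2.wid = false  [B₁.env > 4]
21. n2.val = 16  [B₀.env + D₁.key]
22. n2.key = 21  [D₁.key + 21]
23. n13.wid = "zy"  [terminal]
24. n1.wid = false  [D₁.wid == true]
25. n1.val = 23  [D₁.key + 2]
26. n1.key = 0  [len(g.wid) - 2]
27. n0.idx = false  [S.val > 25]
28. n0.sig = 21  [D.key + 21]
29. n0.live = 27  [(if D.wid then S.val else D.key) + 27]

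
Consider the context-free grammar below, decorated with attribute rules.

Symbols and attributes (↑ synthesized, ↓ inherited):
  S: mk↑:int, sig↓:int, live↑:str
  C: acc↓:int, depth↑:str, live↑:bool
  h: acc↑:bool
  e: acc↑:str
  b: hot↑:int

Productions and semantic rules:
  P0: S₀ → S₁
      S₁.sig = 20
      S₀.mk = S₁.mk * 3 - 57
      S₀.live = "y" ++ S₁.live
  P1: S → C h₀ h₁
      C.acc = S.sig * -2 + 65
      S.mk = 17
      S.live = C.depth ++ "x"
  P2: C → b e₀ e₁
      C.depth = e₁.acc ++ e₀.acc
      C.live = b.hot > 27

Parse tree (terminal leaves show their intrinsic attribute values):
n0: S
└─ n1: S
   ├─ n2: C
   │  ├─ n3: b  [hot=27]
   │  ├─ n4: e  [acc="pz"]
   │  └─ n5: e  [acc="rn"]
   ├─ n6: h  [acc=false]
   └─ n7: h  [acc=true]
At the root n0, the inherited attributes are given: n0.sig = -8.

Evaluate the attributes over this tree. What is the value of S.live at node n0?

1. n0.sig = -8  [given at root]
2. n1.sig = 20  [20]
3. n2.acc = 25  [S.sig * -2 + 65]
4. n3.hot = 27  [terminal]
5. n4.acc = "pz"  [terminal]
6. n5.acc = "rn"  [terminal]
7. n2.depth = "rnpz"  [e₁.acc ++ e₀.acc]
8. n2.live = false  [b.hot > 27]
9. n6.acc = false  [terminal]
10. n7.acc = true  [terminal]
11. n1.mk = 17  [17]
12. n1.live = "rnpzx"  [C.depth ++ "x"]
13. n0.mk = -6  [S₁.mk * 3 - 57]
14. n0.live = "yrnpzx"  ["y" ++ S₁.live]

"yrnpzx"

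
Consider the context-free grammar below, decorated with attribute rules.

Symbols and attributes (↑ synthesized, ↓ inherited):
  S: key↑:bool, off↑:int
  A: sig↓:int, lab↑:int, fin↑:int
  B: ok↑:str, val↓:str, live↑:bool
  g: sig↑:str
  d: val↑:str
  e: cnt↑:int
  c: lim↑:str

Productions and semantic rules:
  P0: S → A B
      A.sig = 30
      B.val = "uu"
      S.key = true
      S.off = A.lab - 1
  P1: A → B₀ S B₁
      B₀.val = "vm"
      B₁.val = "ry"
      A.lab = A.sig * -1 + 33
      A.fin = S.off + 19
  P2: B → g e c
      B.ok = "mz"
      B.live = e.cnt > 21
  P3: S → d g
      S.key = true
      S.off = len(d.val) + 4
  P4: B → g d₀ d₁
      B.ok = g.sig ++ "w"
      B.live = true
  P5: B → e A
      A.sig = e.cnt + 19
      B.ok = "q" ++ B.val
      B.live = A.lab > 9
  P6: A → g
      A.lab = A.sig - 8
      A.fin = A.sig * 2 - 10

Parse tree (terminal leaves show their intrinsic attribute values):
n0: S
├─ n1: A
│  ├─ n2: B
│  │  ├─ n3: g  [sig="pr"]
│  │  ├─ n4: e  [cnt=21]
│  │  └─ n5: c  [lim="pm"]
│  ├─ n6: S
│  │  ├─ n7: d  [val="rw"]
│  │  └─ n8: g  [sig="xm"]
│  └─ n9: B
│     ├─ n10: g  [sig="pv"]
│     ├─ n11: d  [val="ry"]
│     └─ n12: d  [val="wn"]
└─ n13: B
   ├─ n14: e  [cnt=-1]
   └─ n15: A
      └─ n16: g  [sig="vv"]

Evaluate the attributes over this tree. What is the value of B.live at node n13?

1. n1.sig = 30  [30]
2. n2.val = "vm"  ["vm"]
3. n3.sig = "pr"  [terminal]
4. n4.cnt = 21  [terminal]
5. n5.lim = "pm"  [terminal]
6. n2.ok = "mz"  ["mz"]
7. n2.live = false  [e.cnt > 21]
8. n7.val = "rw"  [terminal]
9. n8.sig = "xm"  [terminal]
10. n6.key = true  [true]
11. n6.off = 6  [len(d.val) + 4]
12. n9.val = "ry"  ["ry"]
13. n10.sig = "pv"  [terminal]
14. n11.val = "ry"  [terminal]
15. n12.val = "wn"  [terminal]
16. n9.ok = "pvw"  [g.sig ++ "w"]
17. n9.live = true  [true]
18. n1.lab = 3  [A.sig * -1 + 33]
19. n1.fin = 25  [S.off + 19]
20. n13.val = "uu"  ["uu"]
21. n14.cnt = -1  [terminal]
22. n15.sig = 18  [e.cnt + 19]
23. n16.sig = "vv"  [terminal]
24. n15.lab = 10  [A.sig - 8]
25. n15.fin = 26  [A.sig * 2 - 10]
26. n13.ok = "quu"  ["q" ++ B.val]
27. n13.live = true  [A.lab > 9]
28. n0.key = true  [true]
29. n0.off = 2  [A.lab - 1]

true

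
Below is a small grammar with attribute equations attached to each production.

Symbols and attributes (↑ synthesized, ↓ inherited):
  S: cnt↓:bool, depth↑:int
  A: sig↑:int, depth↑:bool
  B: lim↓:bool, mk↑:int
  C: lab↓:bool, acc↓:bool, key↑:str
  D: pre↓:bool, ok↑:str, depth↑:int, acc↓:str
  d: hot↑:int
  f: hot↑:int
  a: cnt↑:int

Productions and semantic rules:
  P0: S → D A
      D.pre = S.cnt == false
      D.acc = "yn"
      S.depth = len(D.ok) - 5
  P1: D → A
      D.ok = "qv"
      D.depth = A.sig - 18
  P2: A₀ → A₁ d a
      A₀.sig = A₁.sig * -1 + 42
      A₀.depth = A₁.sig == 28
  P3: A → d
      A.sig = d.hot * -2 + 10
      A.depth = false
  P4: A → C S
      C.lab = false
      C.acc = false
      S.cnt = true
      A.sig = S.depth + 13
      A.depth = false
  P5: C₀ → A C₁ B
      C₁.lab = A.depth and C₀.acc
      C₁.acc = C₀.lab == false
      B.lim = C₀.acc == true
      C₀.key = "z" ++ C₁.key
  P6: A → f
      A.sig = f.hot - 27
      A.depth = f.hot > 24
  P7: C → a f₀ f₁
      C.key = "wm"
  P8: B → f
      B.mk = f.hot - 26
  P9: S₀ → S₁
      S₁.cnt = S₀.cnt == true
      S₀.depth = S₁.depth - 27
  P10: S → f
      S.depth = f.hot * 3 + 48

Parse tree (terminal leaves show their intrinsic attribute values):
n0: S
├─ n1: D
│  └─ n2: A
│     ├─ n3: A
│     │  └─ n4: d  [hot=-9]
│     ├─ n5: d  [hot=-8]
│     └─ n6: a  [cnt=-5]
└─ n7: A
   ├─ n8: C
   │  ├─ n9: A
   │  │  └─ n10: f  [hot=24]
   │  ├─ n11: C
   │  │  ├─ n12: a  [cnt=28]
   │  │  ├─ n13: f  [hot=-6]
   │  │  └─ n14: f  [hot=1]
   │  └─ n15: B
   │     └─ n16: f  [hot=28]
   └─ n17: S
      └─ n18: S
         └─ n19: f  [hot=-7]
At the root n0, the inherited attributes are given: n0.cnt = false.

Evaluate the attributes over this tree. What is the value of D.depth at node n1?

-4

1. n0.cnt = false  [given at root]
2. n1.pre = true  [S.cnt == false]
3. n1.acc = "yn"  ["yn"]
4. n4.hot = -9  [terminal]
5. n3.sig = 28  [d.hot * -2 + 10]
6. n3.depth = false  [false]
7. n5.hot = -8  [terminal]
8. n6.cnt = -5  [terminal]
9. n2.sig = 14  [A₁.sig * -1 + 42]
10. n2.depth = true  [A₁.sig == 28]
11. n1.ok = "qv"  ["qv"]
12. n1.depth = -4  [A.sig - 18]
13. n8.lab = false  [false]
14. n8.acc = false  [false]
15. n10.hot = 24  [terminal]
16. n9.sig = -3  [f.hot - 27]
17. n9.depth = false  [f.hot > 24]
18. n11.lab = false  [A.depth and C₀.acc]
19. n11.acc = true  [C₀.lab == false]
20. n12.cnt = 28  [terminal]
21. n13.hot = -6  [terminal]
22. n14.hot = 1  [terminal]
23. n11.key = "wm"  ["wm"]
24. n15.lim = false  [C₀.acc == true]
25. n16.hot = 28  [terminal]
26. n15.mk = 2  [f.hot - 26]
27. n8.key = "zwm"  ["z" ++ C₁.key]
28. n17.cnt = true  [true]
29. n18.cnt = true  [S₀.cnt == true]
30. n19.hot = -7  [terminal]
31. n18.depth = 27  [f.hot * 3 + 48]
32. n17.depth = 0  [S₁.depth - 27]
33. n7.sig = 13  [S.depth + 13]
34. n7.depth = false  [false]
35. n0.depth = -3  [len(D.ok) - 5]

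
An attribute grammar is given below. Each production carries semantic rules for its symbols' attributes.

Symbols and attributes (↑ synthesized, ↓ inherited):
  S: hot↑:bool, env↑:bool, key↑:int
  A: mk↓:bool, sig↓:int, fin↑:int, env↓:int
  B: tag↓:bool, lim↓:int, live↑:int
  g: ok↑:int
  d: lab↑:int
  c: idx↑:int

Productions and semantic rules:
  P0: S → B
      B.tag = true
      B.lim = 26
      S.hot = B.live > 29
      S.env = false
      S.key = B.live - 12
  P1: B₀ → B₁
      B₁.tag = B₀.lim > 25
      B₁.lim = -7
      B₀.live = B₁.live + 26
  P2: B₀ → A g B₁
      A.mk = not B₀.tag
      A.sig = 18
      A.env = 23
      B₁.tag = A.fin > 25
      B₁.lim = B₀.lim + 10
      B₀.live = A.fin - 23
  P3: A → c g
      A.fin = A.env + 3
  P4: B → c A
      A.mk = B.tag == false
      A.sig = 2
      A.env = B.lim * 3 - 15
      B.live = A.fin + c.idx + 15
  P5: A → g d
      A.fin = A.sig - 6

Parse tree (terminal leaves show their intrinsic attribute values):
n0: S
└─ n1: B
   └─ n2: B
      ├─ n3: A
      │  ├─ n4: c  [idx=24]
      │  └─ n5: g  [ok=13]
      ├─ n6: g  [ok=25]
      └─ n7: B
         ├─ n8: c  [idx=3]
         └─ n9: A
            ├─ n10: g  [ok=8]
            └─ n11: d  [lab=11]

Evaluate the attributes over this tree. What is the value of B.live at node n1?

1. n1.tag = true  [true]
2. n1.lim = 26  [26]
3. n2.tag = true  [B₀.lim > 25]
4. n2.lim = -7  [-7]
5. n3.mk = false  [not B₀.tag]
6. n3.sig = 18  [18]
7. n3.env = 23  [23]
8. n4.idx = 24  [terminal]
9. n5.ok = 13  [terminal]
10. n3.fin = 26  [A.env + 3]
11. n6.ok = 25  [terminal]
12. n7.tag = true  [A.fin > 25]
13. n7.lim = 3  [B₀.lim + 10]
14. n8.idx = 3  [terminal]
15. n9.mk = false  [B.tag == false]
16. n9.sig = 2  [2]
17. n9.env = -6  [B.lim * 3 - 15]
18. n10.ok = 8  [terminal]
19. n11.lab = 11  [terminal]
20. n9.fin = -4  [A.sig - 6]
21. n7.live = 14  [A.fin + c.idx + 15]
22. n2.live = 3  [A.fin - 23]
23. n1.live = 29  [B₁.live + 26]
24. n0.hot = false  [B.live > 29]
25. n0.env = false  [false]
26. n0.key = 17  [B.live - 12]

29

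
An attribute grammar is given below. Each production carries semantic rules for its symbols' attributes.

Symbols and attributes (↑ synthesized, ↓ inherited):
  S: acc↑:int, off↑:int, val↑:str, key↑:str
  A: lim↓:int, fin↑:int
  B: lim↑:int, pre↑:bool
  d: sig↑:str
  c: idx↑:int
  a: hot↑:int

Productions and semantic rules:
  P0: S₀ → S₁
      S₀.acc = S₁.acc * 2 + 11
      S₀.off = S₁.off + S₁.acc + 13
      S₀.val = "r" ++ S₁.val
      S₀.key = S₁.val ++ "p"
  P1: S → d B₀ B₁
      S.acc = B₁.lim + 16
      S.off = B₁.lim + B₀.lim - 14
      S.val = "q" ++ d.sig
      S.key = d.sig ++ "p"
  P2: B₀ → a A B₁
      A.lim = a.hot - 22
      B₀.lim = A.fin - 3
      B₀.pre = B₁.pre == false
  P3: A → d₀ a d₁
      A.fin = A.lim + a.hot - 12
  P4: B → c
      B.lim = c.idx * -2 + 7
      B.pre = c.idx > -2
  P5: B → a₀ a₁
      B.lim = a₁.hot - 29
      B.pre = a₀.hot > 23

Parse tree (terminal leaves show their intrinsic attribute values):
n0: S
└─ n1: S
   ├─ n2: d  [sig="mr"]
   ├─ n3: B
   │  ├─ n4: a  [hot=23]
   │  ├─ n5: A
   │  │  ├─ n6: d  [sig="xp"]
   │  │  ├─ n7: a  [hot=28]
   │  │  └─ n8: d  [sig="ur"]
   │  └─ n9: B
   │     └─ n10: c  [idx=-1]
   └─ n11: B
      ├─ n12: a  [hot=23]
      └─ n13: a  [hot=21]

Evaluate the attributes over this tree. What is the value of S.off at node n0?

1. n2.sig = "mr"  [terminal]
2. n4.hot = 23  [terminal]
3. n5.lim = 1  [a.hot - 22]
4. n6.sig = "xp"  [terminal]
5. n7.hot = 28  [terminal]
6. n8.sig = "ur"  [terminal]
7. n5.fin = 17  [A.lim + a.hot - 12]
8. n10.idx = -1  [terminal]
9. n9.lim = 9  [c.idx * -2 + 7]
10. n9.pre = true  [c.idx > -2]
11. n3.lim = 14  [A.fin - 3]
12. n3.pre = false  [B₁.pre == false]
13. n12.hot = 23  [terminal]
14. n13.hot = 21  [terminal]
15. n11.lim = -8  [a₁.hot - 29]
16. n11.pre = false  [a₀.hot > 23]
17. n1.acc = 8  [B₁.lim + 16]
18. n1.off = -8  [B₁.lim + B₀.lim - 14]
19. n1.val = "qmr"  ["q" ++ d.sig]
20. n1.key = "mrp"  [d.sig ++ "p"]
21. n0.acc = 27  [S₁.acc * 2 + 11]
22. n0.off = 13  [S₁.off + S₁.acc + 13]
23. n0.val = "rqmr"  ["r" ++ S₁.val]
24. n0.key = "qmrp"  [S₁.val ++ "p"]

13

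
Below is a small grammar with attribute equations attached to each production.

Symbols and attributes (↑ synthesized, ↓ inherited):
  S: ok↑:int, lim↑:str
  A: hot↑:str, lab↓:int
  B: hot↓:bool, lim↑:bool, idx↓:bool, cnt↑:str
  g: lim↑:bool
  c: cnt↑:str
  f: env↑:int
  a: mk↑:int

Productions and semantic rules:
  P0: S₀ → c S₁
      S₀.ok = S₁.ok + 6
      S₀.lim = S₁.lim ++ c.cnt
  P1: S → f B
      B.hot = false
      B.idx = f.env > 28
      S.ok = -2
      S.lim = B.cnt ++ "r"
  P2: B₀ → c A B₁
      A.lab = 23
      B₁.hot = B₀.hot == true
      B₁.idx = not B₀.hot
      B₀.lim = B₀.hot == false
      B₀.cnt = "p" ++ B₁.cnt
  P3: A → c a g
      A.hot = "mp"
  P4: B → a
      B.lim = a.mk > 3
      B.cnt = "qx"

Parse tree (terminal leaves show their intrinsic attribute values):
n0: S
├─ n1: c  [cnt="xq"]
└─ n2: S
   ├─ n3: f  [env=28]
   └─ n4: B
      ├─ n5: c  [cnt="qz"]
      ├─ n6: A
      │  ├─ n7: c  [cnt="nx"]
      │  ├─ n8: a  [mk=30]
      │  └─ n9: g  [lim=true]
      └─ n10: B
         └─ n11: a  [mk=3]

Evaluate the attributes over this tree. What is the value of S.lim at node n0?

1. n1.cnt = "xq"  [terminal]
2. n3.env = 28  [terminal]
3. n4.hot = false  [false]
4. n4.idx = false  [f.env > 28]
5. n5.cnt = "qz"  [terminal]
6. n6.lab = 23  [23]
7. n7.cnt = "nx"  [terminal]
8. n8.mk = 30  [terminal]
9. n9.lim = true  [terminal]
10. n6.hot = "mp"  ["mp"]
11. n10.hot = false  [B₀.hot == true]
12. n10.idx = true  [not B₀.hot]
13. n11.mk = 3  [terminal]
14. n10.lim = false  [a.mk > 3]
15. n10.cnt = "qx"  ["qx"]
16. n4.lim = true  [B₀.hot == false]
17. n4.cnt = "pqx"  ["p" ++ B₁.cnt]
18. n2.ok = -2  [-2]
19. n2.lim = "pqxr"  [B.cnt ++ "r"]
20. n0.ok = 4  [S₁.ok + 6]
21. n0.lim = "pqxrxq"  [S₁.lim ++ c.cnt]

"pqxrxq"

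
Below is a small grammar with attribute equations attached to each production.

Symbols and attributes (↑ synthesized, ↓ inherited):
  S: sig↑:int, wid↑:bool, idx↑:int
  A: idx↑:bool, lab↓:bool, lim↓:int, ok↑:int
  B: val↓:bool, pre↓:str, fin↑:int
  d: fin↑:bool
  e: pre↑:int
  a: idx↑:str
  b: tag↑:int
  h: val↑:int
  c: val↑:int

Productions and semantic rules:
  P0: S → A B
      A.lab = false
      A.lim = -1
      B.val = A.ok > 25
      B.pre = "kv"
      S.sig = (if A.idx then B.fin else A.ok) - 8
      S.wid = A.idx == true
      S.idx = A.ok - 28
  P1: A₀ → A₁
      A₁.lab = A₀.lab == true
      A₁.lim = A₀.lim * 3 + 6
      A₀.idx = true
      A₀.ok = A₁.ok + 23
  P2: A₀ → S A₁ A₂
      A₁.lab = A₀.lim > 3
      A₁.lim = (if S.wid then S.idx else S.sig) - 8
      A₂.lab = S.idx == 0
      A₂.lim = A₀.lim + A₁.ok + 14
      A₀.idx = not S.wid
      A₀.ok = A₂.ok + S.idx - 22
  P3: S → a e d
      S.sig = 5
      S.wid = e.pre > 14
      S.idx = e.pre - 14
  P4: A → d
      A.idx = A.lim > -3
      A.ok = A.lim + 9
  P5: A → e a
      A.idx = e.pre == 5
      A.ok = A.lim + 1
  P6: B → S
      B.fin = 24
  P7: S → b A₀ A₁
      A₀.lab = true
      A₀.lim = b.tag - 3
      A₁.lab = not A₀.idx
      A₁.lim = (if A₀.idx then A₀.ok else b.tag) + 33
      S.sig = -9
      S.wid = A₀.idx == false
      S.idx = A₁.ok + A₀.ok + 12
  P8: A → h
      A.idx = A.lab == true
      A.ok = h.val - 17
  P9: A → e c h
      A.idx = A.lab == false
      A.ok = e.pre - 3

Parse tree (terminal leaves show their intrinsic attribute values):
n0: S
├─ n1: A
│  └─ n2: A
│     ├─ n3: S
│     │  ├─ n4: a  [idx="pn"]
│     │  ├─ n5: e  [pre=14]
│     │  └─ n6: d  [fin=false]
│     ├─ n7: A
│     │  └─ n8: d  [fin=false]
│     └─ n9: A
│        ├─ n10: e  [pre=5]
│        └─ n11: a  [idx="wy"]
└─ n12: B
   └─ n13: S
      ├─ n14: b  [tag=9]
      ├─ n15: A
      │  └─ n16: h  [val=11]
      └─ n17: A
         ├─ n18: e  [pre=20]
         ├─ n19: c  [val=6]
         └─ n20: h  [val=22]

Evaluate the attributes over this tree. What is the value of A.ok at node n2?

2

1. n1.lab = false  [false]
2. n1.lim = -1  [-1]
3. n2.lab = false  [A₀.lab == true]
4. n2.lim = 3  [A₀.lim * 3 + 6]
5. n4.idx = "pn"  [terminal]
6. n5.pre = 14  [terminal]
7. n6.fin = false  [terminal]
8. n3.sig = 5  [5]
9. n3.wid = false  [e.pre > 14]
10. n3.idx = 0  [e.pre - 14]
11. n7.lab = false  [A₀.lim > 3]
12. n7.lim = -3  [(if S.wid then S.idx else S.sig) - 8]
13. n8.fin = false  [terminal]
14. n7.idx = false  [A.lim > -3]
15. n7.ok = 6  [A.lim + 9]
16. n9.lab = true  [S.idx == 0]
17. n9.lim = 23  [A₀.lim + A₁.ok + 14]
18. n10.pre = 5  [terminal]
19. n11.idx = "wy"  [terminal]
20. n9.idx = true  [e.pre == 5]
21. n9.ok = 24  [A.lim + 1]
22. n2.idx = true  [not S.wid]
23. n2.ok = 2  [A₂.ok + S.idx - 22]
24. n1.idx = true  [true]
25. n1.ok = 25  [A₁.ok + 23]
26. n12.val = false  [A.ok > 25]
27. n12.pre = "kv"  ["kv"]
28. n14.tag = 9  [terminal]
29. n15.lab = true  [true]
30. n15.lim = 6  [b.tag - 3]
31. n16.val = 11  [terminal]
32. n15.idx = true  [A.lab == true]
33. n15.ok = -6  [h.val - 17]
34. n17.lab = false  [not A₀.idx]
35. n17.lim = 27  [(if A₀.idx then A₀.ok else b.tag) + 33]
36. n18.pre = 20  [terminal]
37. n19.val = 6  [terminal]
38. n20.val = 22  [terminal]
39. n17.idx = true  [A.lab == false]
40. n17.ok = 17  [e.pre - 3]
41. n13.sig = -9  [-9]
42. n13.wid = false  [A₀.idx == false]
43. n13.idx = 23  [A₁.ok + A₀.ok + 12]
44. n12.fin = 24  [24]
45. n0.sig = 16  [(if A.idx then B.fin else A.ok) - 8]
46. n0.wid = true  [A.idx == true]
47. n0.idx = -3  [A.ok - 28]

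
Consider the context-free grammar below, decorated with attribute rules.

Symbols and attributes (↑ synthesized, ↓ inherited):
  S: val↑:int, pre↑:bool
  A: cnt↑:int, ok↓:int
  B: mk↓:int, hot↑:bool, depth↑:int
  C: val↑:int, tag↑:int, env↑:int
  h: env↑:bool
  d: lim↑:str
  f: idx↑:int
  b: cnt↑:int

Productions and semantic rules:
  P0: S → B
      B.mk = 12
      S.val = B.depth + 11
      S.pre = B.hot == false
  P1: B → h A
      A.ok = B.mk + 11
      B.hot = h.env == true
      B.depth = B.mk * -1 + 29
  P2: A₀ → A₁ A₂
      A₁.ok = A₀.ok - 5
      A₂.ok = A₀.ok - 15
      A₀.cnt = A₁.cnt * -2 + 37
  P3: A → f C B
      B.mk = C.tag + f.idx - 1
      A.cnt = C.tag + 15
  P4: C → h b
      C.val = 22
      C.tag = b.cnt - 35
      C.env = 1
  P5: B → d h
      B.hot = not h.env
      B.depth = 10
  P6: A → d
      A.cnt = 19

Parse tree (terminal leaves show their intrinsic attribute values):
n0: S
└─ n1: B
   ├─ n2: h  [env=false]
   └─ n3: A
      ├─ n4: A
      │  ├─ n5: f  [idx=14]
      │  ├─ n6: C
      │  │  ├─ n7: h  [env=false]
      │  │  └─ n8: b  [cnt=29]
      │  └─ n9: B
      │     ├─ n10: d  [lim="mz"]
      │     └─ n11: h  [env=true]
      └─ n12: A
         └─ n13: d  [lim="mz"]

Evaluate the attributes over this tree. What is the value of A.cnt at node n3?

1. n1.mk = 12  [12]
2. n2.env = false  [terminal]
3. n3.ok = 23  [B.mk + 11]
4. n4.ok = 18  [A₀.ok - 5]
5. n5.idx = 14  [terminal]
6. n7.env = false  [terminal]
7. n8.cnt = 29  [terminal]
8. n6.val = 22  [22]
9. n6.tag = -6  [b.cnt - 35]
10. n6.env = 1  [1]
11. n9.mk = 7  [C.tag + f.idx - 1]
12. n10.lim = "mz"  [terminal]
13. n11.env = true  [terminal]
14. n9.hot = false  [not h.env]
15. n9.depth = 10  [10]
16. n4.cnt = 9  [C.tag + 15]
17. n12.ok = 8  [A₀.ok - 15]
18. n13.lim = "mz"  [terminal]
19. n12.cnt = 19  [19]
20. n3.cnt = 19  [A₁.cnt * -2 + 37]
21. n1.hot = false  [h.env == true]
22. n1.depth = 17  [B.mk * -1 + 29]
23. n0.val = 28  [B.depth + 11]
24. n0.pre = true  [B.hot == false]

19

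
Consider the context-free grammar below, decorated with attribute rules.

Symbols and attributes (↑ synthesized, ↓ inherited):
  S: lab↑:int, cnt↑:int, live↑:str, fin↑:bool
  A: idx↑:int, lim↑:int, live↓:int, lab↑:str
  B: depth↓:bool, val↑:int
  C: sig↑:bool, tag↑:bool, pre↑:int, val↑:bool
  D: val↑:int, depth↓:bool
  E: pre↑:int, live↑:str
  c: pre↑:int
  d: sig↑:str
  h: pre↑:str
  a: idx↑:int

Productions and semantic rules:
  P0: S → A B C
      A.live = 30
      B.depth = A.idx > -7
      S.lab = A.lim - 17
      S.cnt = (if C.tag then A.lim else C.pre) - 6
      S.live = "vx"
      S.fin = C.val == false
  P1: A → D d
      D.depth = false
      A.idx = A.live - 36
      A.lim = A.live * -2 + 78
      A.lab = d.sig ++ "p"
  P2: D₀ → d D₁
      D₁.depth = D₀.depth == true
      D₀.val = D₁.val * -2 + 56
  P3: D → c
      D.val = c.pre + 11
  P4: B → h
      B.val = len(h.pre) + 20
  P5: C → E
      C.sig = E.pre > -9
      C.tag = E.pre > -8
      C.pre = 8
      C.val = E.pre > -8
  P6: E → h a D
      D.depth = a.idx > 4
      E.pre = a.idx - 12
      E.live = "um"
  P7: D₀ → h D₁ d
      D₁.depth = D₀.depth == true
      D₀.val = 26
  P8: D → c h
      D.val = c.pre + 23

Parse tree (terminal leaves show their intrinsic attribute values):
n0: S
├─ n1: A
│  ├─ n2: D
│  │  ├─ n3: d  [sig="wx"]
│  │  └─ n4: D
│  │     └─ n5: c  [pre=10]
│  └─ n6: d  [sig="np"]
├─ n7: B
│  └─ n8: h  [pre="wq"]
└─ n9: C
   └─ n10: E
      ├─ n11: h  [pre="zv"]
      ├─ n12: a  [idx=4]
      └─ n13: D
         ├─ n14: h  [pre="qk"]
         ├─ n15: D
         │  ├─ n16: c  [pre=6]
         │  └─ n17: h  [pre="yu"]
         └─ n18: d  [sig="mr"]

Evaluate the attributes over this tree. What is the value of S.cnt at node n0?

2

1. n1.live = 30  [30]
2. n2.depth = false  [false]
3. n3.sig = "wx"  [terminal]
4. n4.depth = false  [D₀.depth == true]
5. n5.pre = 10  [terminal]
6. n4.val = 21  [c.pre + 11]
7. n2.val = 14  [D₁.val * -2 + 56]
8. n6.sig = "np"  [terminal]
9. n1.idx = -6  [A.live - 36]
10. n1.lim = 18  [A.live * -2 + 78]
11. n1.lab = "npp"  [d.sig ++ "p"]
12. n7.depth = true  [A.idx > -7]
13. n8.pre = "wq"  [terminal]
14. n7.val = 22  [len(h.pre) + 20]
15. n11.pre = "zv"  [terminal]
16. n12.idx = 4  [terminal]
17. n13.depth = false  [a.idx > 4]
18. n14.pre = "qk"  [terminal]
19. n15.depth = false  [D₀.depth == true]
20. n16.pre = 6  [terminal]
21. n17.pre = "yu"  [terminal]
22. n15.val = 29  [c.pre + 23]
23. n18.sig = "mr"  [terminal]
24. n13.val = 26  [26]
25. n10.pre = -8  [a.idx - 12]
26. n10.live = "um"  ["um"]
27. n9.sig = true  [E.pre > -9]
28. n9.tag = false  [E.pre > -8]
29. n9.pre = 8  [8]
30. n9.val = false  [E.pre > -8]
31. n0.lab = 1  [A.lim - 17]
32. n0.cnt = 2  [(if C.tag then A.lim else C.pre) - 6]
33. n0.live = "vx"  ["vx"]
34. n0.fin = true  [C.val == false]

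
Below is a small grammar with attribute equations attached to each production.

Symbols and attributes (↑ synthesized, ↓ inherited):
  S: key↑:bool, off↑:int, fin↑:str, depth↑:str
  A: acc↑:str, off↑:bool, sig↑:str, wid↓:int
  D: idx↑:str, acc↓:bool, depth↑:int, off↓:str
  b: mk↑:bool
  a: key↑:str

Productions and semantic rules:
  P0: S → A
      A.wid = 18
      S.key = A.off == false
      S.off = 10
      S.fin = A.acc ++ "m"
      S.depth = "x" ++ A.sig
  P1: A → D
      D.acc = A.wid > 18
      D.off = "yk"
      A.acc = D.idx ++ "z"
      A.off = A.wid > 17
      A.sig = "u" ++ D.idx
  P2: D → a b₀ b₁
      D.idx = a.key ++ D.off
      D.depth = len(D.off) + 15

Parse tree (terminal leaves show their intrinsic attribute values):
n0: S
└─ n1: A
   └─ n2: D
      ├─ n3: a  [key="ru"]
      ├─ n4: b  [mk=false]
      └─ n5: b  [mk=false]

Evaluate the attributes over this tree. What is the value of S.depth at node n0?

1. n1.wid = 18  [18]
2. n2.acc = false  [A.wid > 18]
3. n2.off = "yk"  ["yk"]
4. n3.key = "ru"  [terminal]
5. n4.mk = false  [terminal]
6. n5.mk = false  [terminal]
7. n2.idx = "ruyk"  [a.key ++ D.off]
8. n2.depth = 17  [len(D.off) + 15]
9. n1.acc = "ruykz"  [D.idx ++ "z"]
10. n1.off = true  [A.wid > 17]
11. n1.sig = "uruyk"  ["u" ++ D.idx]
12. n0.key = false  [A.off == false]
13. n0.off = 10  [10]
14. n0.fin = "ruykzm"  [A.acc ++ "m"]
15. n0.depth = "xuruyk"  ["x" ++ A.sig]

"xuruyk"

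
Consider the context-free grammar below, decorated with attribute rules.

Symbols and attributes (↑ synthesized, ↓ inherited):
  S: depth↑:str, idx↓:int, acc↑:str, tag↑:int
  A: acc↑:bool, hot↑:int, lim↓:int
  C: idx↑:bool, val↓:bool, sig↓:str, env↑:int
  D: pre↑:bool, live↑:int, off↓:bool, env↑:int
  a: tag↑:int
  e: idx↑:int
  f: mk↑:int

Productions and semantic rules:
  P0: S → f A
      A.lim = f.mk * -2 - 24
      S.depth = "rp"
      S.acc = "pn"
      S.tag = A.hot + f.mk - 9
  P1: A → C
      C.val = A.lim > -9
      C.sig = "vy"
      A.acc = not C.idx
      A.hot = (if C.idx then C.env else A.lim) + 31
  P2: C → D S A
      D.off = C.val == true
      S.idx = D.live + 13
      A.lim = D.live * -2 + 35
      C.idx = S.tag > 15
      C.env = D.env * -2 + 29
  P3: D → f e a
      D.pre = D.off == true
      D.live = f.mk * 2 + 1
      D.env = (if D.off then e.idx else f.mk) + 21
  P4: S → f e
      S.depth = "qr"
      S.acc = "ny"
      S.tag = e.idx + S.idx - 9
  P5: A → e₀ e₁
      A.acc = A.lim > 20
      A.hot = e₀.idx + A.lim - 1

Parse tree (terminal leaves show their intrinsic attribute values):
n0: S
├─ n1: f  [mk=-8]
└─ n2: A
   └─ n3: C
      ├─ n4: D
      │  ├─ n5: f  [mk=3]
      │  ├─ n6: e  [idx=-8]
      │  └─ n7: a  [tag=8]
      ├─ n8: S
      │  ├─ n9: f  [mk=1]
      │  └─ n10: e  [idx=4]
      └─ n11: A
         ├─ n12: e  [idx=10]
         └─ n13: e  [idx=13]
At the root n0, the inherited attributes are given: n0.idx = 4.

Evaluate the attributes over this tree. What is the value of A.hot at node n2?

23

1. n0.idx = 4  [given at root]
2. n1.mk = -8  [terminal]
3. n2.lim = -8  [f.mk * -2 - 24]
4. n3.val = true  [A.lim > -9]
5. n3.sig = "vy"  ["vy"]
6. n4.off = true  [C.val == true]
7. n5.mk = 3  [terminal]
8. n6.idx = -8  [terminal]
9. n7.tag = 8  [terminal]
10. n4.pre = true  [D.off == true]
11. n4.live = 7  [f.mk * 2 + 1]
12. n4.env = 13  [(if D.off then e.idx else f.mk) + 21]
13. n8.idx = 20  [D.live + 13]
14. n9.mk = 1  [terminal]
15. n10.idx = 4  [terminal]
16. n8.depth = "qr"  ["qr"]
17. n8.acc = "ny"  ["ny"]
18. n8.tag = 15  [e.idx + S.idx - 9]
19. n11.lim = 21  [D.live * -2 + 35]
20. n12.idx = 10  [terminal]
21. n13.idx = 13  [terminal]
22. n11.acc = true  [A.lim > 20]
23. n11.hot = 30  [e₀.idx + A.lim - 1]
24. n3.idx = false  [S.tag > 15]
25. n3.env = 3  [D.env * -2 + 29]
26. n2.acc = true  [not C.idx]
27. n2.hot = 23  [(if C.idx then C.env else A.lim) + 31]
28. n0.depth = "rp"  ["rp"]
29. n0.acc = "pn"  ["pn"]
30. n0.tag = 6  [A.hot + f.mk - 9]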